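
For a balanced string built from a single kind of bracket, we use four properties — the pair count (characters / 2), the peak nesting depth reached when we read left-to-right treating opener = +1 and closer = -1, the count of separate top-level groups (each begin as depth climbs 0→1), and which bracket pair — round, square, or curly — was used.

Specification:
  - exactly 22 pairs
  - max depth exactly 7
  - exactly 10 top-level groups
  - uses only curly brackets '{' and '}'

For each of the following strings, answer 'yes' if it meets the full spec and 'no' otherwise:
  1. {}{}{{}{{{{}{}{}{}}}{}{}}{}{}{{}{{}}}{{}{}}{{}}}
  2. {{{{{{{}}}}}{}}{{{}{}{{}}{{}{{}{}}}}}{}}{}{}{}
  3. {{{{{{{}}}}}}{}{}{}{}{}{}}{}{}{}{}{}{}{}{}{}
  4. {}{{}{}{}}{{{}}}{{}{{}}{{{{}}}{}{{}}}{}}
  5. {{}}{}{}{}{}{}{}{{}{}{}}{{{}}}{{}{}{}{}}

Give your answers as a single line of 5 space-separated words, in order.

Answer: no no yes no no

Derivation:
String 1 '{}{}{{}{{{{}{}{}{}}}{}{}}{}{}{{}{{}}}{{}{}}{{}}}': depth seq [1 0 1 0 1 2 1 2 3 4 5 4 5 4 5 4 5 4 3 2 3 2 3 2 1 2 1 2 1 2 3 2 3 4 3 2 1 2 3 2 3 2 1 2 3 2 1 0]
  -> pairs=24 depth=5 groups=3 -> no
String 2 '{{{{{{{}}}}}{}}{{{}{}{{}}{{}{{}{}}}}}{}}{}{}{}': depth seq [1 2 3 4 5 6 7 6 5 4 3 2 3 2 1 2 3 4 3 4 3 4 5 4 3 4 5 4 5 6 5 6 5 4 3 2 1 2 1 0 1 0 1 0 1 0]
  -> pairs=23 depth=7 groups=4 -> no
String 3 '{{{{{{{}}}}}}{}{}{}{}{}{}}{}{}{}{}{}{}{}{}{}': depth seq [1 2 3 4 5 6 7 6 5 4 3 2 1 2 1 2 1 2 1 2 1 2 1 2 1 0 1 0 1 0 1 0 1 0 1 0 1 0 1 0 1 0 1 0]
  -> pairs=22 depth=7 groups=10 -> yes
String 4 '{}{{}{}{}}{{{}}}{{}{{}}{{{{}}}{}{{}}}{}}': depth seq [1 0 1 2 1 2 1 2 1 0 1 2 3 2 1 0 1 2 1 2 3 2 1 2 3 4 5 4 3 2 3 2 3 4 3 2 1 2 1 0]
  -> pairs=20 depth=5 groups=4 -> no
String 5 '{{}}{}{}{}{}{}{}{{}{}{}}{{{}}}{{}{}{}{}}': depth seq [1 2 1 0 1 0 1 0 1 0 1 0 1 0 1 0 1 2 1 2 1 2 1 0 1 2 3 2 1 0 1 2 1 2 1 2 1 2 1 0]
  -> pairs=20 depth=3 groups=10 -> no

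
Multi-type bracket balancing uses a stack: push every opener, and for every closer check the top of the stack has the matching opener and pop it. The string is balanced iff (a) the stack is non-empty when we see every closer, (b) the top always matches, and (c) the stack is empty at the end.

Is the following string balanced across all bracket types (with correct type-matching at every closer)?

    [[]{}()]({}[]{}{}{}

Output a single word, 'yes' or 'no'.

Answer: no

Derivation:
pos 0: push '['; stack = [
pos 1: push '['; stack = [[
pos 2: ']' matches '['; pop; stack = [
pos 3: push '{'; stack = [{
pos 4: '}' matches '{'; pop; stack = [
pos 5: push '('; stack = [(
pos 6: ')' matches '('; pop; stack = [
pos 7: ']' matches '['; pop; stack = (empty)
pos 8: push '('; stack = (
pos 9: push '{'; stack = ({
pos 10: '}' matches '{'; pop; stack = (
pos 11: push '['; stack = ([
pos 12: ']' matches '['; pop; stack = (
pos 13: push '{'; stack = ({
pos 14: '}' matches '{'; pop; stack = (
pos 15: push '{'; stack = ({
pos 16: '}' matches '{'; pop; stack = (
pos 17: push '{'; stack = ({
pos 18: '}' matches '{'; pop; stack = (
end: stack still non-empty (() → INVALID
Verdict: unclosed openers at end: ( → no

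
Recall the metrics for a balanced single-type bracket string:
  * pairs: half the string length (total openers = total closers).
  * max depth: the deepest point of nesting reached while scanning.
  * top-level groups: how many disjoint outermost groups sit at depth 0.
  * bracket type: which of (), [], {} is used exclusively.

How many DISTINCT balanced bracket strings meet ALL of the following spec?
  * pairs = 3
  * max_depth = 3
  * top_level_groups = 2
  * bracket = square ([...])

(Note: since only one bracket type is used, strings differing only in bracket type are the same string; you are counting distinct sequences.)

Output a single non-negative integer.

Answer: 0

Derivation:
Spec: pairs=3 depth=3 groups=2
Count(depth <= 3) = 2
Count(depth <= 2) = 2
Count(depth == 3) = 2 - 2 = 0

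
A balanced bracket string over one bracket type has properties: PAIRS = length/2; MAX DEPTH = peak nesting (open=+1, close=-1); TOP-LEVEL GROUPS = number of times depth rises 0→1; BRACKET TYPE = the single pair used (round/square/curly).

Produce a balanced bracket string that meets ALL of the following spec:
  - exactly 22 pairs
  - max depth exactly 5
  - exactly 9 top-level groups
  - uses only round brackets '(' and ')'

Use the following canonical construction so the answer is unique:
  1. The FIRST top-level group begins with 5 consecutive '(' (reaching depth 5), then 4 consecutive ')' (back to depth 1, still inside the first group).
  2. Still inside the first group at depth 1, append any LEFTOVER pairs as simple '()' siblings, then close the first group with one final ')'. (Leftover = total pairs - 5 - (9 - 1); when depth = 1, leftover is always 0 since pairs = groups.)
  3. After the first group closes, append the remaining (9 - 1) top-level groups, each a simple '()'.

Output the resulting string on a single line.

Answer: ((((())))()()()()()()()()())()()()()()()()()

Derivation:
Spec: pairs=22 depth=5 groups=9
Leftover pairs = 22 - 5 - (9-1) = 9
First group: deep chain of depth 5 + 9 sibling pairs
Remaining 8 groups: simple '()' each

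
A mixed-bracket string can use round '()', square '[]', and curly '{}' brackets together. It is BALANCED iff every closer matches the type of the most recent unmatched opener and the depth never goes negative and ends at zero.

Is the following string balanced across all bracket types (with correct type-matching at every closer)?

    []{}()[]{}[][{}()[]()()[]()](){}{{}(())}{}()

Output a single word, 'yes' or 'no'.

pos 0: push '['; stack = [
pos 1: ']' matches '['; pop; stack = (empty)
pos 2: push '{'; stack = {
pos 3: '}' matches '{'; pop; stack = (empty)
pos 4: push '('; stack = (
pos 5: ')' matches '('; pop; stack = (empty)
pos 6: push '['; stack = [
pos 7: ']' matches '['; pop; stack = (empty)
pos 8: push '{'; stack = {
pos 9: '}' matches '{'; pop; stack = (empty)
pos 10: push '['; stack = [
pos 11: ']' matches '['; pop; stack = (empty)
pos 12: push '['; stack = [
pos 13: push '{'; stack = [{
pos 14: '}' matches '{'; pop; stack = [
pos 15: push '('; stack = [(
pos 16: ')' matches '('; pop; stack = [
pos 17: push '['; stack = [[
pos 18: ']' matches '['; pop; stack = [
pos 19: push '('; stack = [(
pos 20: ')' matches '('; pop; stack = [
pos 21: push '('; stack = [(
pos 22: ')' matches '('; pop; stack = [
pos 23: push '['; stack = [[
pos 24: ']' matches '['; pop; stack = [
pos 25: push '('; stack = [(
pos 26: ')' matches '('; pop; stack = [
pos 27: ']' matches '['; pop; stack = (empty)
pos 28: push '('; stack = (
pos 29: ')' matches '('; pop; stack = (empty)
pos 30: push '{'; stack = {
pos 31: '}' matches '{'; pop; stack = (empty)
pos 32: push '{'; stack = {
pos 33: push '{'; stack = {{
pos 34: '}' matches '{'; pop; stack = {
pos 35: push '('; stack = {(
pos 36: push '('; stack = {((
pos 37: ')' matches '('; pop; stack = {(
pos 38: ')' matches '('; pop; stack = {
pos 39: '}' matches '{'; pop; stack = (empty)
pos 40: push '{'; stack = {
pos 41: '}' matches '{'; pop; stack = (empty)
pos 42: push '('; stack = (
pos 43: ')' matches '('; pop; stack = (empty)
end: stack empty → VALID
Verdict: properly nested → yes

Answer: yes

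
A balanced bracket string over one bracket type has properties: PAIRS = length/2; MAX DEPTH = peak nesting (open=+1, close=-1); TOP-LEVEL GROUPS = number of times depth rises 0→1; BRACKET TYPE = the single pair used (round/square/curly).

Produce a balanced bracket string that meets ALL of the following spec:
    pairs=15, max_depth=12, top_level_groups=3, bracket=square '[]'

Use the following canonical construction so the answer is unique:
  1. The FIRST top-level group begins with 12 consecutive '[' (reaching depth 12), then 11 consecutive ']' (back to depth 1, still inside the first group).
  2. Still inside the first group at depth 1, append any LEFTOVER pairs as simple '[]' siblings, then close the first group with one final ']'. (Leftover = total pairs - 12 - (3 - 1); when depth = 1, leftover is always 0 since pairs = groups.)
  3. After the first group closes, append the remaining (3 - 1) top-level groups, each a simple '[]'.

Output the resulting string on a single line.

Spec: pairs=15 depth=12 groups=3
Leftover pairs = 15 - 12 - (3-1) = 1
First group: deep chain of depth 12 + 1 sibling pairs
Remaining 2 groups: simple '[]' each

Answer: [[[[[[[[[[[[]]]]]]]]]]][]][][]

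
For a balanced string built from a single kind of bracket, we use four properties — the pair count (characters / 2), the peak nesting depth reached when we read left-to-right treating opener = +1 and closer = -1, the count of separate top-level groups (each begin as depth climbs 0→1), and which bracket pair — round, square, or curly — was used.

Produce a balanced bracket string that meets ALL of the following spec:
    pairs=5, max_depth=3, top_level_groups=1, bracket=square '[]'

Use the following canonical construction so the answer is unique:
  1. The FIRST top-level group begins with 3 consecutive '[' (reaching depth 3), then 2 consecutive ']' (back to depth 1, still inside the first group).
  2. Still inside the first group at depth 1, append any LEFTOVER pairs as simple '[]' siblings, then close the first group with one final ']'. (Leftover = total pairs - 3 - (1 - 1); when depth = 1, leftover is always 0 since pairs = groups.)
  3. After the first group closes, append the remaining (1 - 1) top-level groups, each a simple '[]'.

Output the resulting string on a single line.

Spec: pairs=5 depth=3 groups=1
Leftover pairs = 5 - 3 - (1-1) = 2
First group: deep chain of depth 3 + 2 sibling pairs
Remaining 0 groups: simple '[]' each

Answer: [[[]][][]]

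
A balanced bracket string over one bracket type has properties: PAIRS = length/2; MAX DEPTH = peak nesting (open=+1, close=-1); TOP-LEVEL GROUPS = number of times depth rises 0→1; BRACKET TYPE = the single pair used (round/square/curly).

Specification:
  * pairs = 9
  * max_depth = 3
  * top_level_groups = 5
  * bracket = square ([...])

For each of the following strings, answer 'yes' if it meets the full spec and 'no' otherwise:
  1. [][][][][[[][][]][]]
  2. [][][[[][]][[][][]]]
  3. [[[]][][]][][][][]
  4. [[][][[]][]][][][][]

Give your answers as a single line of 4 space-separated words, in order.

Answer: no no yes no

Derivation:
String 1 '[][][][][[[][][]][]]': depth seq [1 0 1 0 1 0 1 0 1 2 3 2 3 2 3 2 1 2 1 0]
  -> pairs=10 depth=3 groups=5 -> no
String 2 '[][][[[][]][[][][]]]': depth seq [1 0 1 0 1 2 3 2 3 2 1 2 3 2 3 2 3 2 1 0]
  -> pairs=10 depth=3 groups=3 -> no
String 3 '[[[]][][]][][][][]': depth seq [1 2 3 2 1 2 1 2 1 0 1 0 1 0 1 0 1 0]
  -> pairs=9 depth=3 groups=5 -> yes
String 4 '[[][][[]][]][][][][]': depth seq [1 2 1 2 1 2 3 2 1 2 1 0 1 0 1 0 1 0 1 0]
  -> pairs=10 depth=3 groups=5 -> no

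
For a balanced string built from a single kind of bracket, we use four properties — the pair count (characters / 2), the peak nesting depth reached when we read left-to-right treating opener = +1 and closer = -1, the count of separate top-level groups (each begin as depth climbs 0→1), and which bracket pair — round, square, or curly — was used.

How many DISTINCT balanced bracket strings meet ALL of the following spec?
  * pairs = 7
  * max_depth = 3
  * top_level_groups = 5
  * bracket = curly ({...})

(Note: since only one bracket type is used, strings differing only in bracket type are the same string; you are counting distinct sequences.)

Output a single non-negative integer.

Answer: 5

Derivation:
Spec: pairs=7 depth=3 groups=5
Count(depth <= 3) = 20
Count(depth <= 2) = 15
Count(depth == 3) = 20 - 15 = 5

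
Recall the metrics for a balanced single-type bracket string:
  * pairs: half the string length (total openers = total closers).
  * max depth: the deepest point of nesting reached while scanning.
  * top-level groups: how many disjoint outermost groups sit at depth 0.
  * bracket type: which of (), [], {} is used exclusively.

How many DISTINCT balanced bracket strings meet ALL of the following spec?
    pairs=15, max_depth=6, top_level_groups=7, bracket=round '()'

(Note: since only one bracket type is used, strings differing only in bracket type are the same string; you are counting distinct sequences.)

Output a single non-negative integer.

Answer: 6384

Derivation:
Spec: pairs=15 depth=6 groups=7
Count(depth <= 6) = 147910
Count(depth <= 5) = 141526
Count(depth == 6) = 147910 - 141526 = 6384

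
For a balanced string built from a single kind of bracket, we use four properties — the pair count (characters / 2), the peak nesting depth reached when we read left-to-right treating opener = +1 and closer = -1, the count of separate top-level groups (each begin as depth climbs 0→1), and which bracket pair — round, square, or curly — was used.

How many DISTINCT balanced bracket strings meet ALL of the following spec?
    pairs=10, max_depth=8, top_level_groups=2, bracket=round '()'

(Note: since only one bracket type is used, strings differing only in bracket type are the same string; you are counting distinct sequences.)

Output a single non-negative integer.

Spec: pairs=10 depth=8 groups=2
Count(depth <= 8) = 4860
Count(depth <= 7) = 4832
Count(depth == 8) = 4860 - 4832 = 28

Answer: 28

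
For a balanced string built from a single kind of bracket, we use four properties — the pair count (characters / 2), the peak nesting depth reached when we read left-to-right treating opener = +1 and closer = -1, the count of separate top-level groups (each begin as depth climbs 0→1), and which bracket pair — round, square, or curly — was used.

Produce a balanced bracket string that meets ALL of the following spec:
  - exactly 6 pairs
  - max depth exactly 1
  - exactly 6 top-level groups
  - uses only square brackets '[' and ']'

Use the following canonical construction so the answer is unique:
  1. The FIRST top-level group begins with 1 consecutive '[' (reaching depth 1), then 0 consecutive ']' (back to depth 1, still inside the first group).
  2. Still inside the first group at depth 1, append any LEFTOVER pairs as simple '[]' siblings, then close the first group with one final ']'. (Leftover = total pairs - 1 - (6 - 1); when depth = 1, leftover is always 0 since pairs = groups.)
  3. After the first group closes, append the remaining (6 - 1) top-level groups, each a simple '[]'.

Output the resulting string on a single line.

Answer: [][][][][][]

Derivation:
Spec: pairs=6 depth=1 groups=6
Leftover pairs = 6 - 1 - (6-1) = 0
First group: deep chain of depth 1 + 0 sibling pairs
Remaining 5 groups: simple '[]' each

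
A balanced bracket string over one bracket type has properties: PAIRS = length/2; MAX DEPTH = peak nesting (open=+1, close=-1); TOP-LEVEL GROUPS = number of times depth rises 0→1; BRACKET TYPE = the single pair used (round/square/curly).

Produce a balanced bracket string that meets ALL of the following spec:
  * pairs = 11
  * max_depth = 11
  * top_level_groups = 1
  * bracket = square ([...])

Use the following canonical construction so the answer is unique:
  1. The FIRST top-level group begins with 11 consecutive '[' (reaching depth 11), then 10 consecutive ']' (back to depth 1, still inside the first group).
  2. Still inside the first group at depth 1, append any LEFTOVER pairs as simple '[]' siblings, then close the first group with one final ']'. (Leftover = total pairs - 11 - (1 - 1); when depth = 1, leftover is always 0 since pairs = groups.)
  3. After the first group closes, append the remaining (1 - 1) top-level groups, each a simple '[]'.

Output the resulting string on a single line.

Answer: [[[[[[[[[[[]]]]]]]]]]]

Derivation:
Spec: pairs=11 depth=11 groups=1
Leftover pairs = 11 - 11 - (1-1) = 0
First group: deep chain of depth 11 + 0 sibling pairs
Remaining 0 groups: simple '[]' each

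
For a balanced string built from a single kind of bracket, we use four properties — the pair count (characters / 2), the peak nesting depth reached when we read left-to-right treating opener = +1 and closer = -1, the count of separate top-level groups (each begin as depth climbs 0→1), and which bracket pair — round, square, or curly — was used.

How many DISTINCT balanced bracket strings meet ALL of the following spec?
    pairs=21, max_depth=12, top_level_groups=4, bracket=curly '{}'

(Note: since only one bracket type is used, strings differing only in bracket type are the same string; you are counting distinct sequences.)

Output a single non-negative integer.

Answer: 4829832

Derivation:
Spec: pairs=21 depth=12 groups=4
Count(depth <= 12) = 3028347732
Count(depth <= 11) = 3023517900
Count(depth == 12) = 3028347732 - 3023517900 = 4829832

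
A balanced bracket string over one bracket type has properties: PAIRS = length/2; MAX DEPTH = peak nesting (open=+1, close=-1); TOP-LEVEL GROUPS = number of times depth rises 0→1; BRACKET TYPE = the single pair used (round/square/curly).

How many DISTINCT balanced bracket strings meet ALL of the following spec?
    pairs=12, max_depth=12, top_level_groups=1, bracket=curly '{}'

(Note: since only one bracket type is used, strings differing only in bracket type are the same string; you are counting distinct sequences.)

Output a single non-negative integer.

Spec: pairs=12 depth=12 groups=1
Count(depth <= 12) = 58786
Count(depth <= 11) = 58785
Count(depth == 12) = 58786 - 58785 = 1

Answer: 1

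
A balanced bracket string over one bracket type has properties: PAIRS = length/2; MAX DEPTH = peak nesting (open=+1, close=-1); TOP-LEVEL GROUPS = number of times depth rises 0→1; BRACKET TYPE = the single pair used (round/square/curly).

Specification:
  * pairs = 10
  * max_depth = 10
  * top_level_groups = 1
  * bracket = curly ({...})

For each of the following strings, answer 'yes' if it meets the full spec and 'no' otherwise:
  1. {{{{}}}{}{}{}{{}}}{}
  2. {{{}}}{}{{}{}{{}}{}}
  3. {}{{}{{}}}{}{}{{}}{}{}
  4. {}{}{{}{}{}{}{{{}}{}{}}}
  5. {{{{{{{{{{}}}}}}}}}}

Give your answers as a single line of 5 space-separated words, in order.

String 1 '{{{{}}}{}{}{}{{}}}{}': depth seq [1 2 3 4 3 2 1 2 1 2 1 2 1 2 3 2 1 0 1 0]
  -> pairs=10 depth=4 groups=2 -> no
String 2 '{{{}}}{}{{}{}{{}}{}}': depth seq [1 2 3 2 1 0 1 0 1 2 1 2 1 2 3 2 1 2 1 0]
  -> pairs=10 depth=3 groups=3 -> no
String 3 '{}{{}{{}}}{}{}{{}}{}{}': depth seq [1 0 1 2 1 2 3 2 1 0 1 0 1 0 1 2 1 0 1 0 1 0]
  -> pairs=11 depth=3 groups=7 -> no
String 4 '{}{}{{}{}{}{}{{{}}{}{}}}': depth seq [1 0 1 0 1 2 1 2 1 2 1 2 1 2 3 4 3 2 3 2 3 2 1 0]
  -> pairs=12 depth=4 groups=3 -> no
String 5 '{{{{{{{{{{}}}}}}}}}}': depth seq [1 2 3 4 5 6 7 8 9 10 9 8 7 6 5 4 3 2 1 0]
  -> pairs=10 depth=10 groups=1 -> yes

Answer: no no no no yes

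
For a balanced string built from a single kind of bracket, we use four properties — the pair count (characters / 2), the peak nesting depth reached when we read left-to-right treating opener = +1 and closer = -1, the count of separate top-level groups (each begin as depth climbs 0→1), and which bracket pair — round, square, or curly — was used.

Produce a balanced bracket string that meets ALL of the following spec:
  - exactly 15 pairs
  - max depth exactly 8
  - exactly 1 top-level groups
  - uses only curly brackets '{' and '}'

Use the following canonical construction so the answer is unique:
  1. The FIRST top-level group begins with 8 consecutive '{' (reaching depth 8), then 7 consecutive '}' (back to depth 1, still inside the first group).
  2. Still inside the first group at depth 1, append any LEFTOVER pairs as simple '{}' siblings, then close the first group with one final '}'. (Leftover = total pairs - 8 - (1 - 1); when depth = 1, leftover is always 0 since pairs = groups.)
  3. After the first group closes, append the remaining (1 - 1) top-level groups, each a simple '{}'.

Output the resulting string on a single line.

Spec: pairs=15 depth=8 groups=1
Leftover pairs = 15 - 8 - (1-1) = 7
First group: deep chain of depth 8 + 7 sibling pairs
Remaining 0 groups: simple '{}' each

Answer: {{{{{{{{}}}}}}}{}{}{}{}{}{}{}}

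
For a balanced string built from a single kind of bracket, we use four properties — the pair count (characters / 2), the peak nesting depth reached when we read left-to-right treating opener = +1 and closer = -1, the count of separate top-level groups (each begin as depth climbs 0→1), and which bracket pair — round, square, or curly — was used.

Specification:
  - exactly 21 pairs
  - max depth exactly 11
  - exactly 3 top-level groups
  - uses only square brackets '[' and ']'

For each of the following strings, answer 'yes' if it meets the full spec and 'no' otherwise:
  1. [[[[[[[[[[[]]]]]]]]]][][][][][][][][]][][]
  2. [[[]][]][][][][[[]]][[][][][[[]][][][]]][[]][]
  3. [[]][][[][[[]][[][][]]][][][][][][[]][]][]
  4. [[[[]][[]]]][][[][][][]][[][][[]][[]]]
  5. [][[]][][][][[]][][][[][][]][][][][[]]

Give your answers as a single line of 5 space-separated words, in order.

Answer: yes no no no no

Derivation:
String 1 '[[[[[[[[[[[]]]]]]]]]][][][][][][][][]][][]': depth seq [1 2 3 4 5 6 7 8 9 10 11 10 9 8 7 6 5 4 3 2 1 2 1 2 1 2 1 2 1 2 1 2 1 2 1 2 1 0 1 0 1 0]
  -> pairs=21 depth=11 groups=3 -> yes
String 2 '[[[]][]][][][][[[]]][[][][][[[]][][][]]][[]][]': depth seq [1 2 3 2 1 2 1 0 1 0 1 0 1 0 1 2 3 2 1 0 1 2 1 2 1 2 1 2 3 4 3 2 3 2 3 2 3 2 1 0 1 2 1 0 1 0]
  -> pairs=23 depth=4 groups=8 -> no
String 3 '[[]][][[][[[]][[][][]]][][][][][][[]][]][]': depth seq [1 2 1 0 1 0 1 2 1 2 3 4 3 2 3 4 3 4 3 4 3 2 1 2 1 2 1 2 1 2 1 2 1 2 3 2 1 2 1 0 1 0]
  -> pairs=21 depth=4 groups=4 -> no
String 4 '[[[[]][[]]]][][[][][][]][[][][[]][[]]]': depth seq [1 2 3 4 3 2 3 4 3 2 1 0 1 0 1 2 1 2 1 2 1 2 1 0 1 2 1 2 1 2 3 2 1 2 3 2 1 0]
  -> pairs=19 depth=4 groups=4 -> no
String 5 '[][[]][][][][[]][][][[][][]][][][][[]]': depth seq [1 0 1 2 1 0 1 0 1 0 1 0 1 2 1 0 1 0 1 0 1 2 1 2 1 2 1 0 1 0 1 0 1 0 1 2 1 0]
  -> pairs=19 depth=2 groups=13 -> no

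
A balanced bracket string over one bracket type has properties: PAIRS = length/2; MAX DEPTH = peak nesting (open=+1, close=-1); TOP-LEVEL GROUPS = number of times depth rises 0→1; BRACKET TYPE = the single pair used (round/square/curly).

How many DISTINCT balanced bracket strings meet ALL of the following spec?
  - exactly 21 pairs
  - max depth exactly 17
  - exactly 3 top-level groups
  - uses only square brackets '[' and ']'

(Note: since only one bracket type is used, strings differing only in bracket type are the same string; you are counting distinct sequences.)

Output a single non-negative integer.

Spec: pairs=21 depth=17 groups=3
Count(depth <= 17) = 4796857122
Count(depth <= 16) = 4796855346
Count(depth == 17) = 4796857122 - 4796855346 = 1776

Answer: 1776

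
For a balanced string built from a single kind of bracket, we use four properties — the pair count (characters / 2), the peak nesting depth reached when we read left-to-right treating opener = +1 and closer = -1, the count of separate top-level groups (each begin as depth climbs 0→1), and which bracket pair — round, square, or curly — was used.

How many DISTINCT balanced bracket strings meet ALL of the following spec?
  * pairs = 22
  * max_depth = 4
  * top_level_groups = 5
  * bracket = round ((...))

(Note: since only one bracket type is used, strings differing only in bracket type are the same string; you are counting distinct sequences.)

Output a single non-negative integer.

Answer: 849259150

Derivation:
Spec: pairs=22 depth=4 groups=5
Count(depth <= 4) = 904882830
Count(depth <= 3) = 55623680
Count(depth == 4) = 904882830 - 55623680 = 849259150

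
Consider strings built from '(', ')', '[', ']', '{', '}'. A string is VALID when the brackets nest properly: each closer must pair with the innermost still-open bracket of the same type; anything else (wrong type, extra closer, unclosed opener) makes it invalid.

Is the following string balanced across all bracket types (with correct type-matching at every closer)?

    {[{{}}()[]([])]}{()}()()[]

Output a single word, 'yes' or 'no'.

pos 0: push '{'; stack = {
pos 1: push '['; stack = {[
pos 2: push '{'; stack = {[{
pos 3: push '{'; stack = {[{{
pos 4: '}' matches '{'; pop; stack = {[{
pos 5: '}' matches '{'; pop; stack = {[
pos 6: push '('; stack = {[(
pos 7: ')' matches '('; pop; stack = {[
pos 8: push '['; stack = {[[
pos 9: ']' matches '['; pop; stack = {[
pos 10: push '('; stack = {[(
pos 11: push '['; stack = {[([
pos 12: ']' matches '['; pop; stack = {[(
pos 13: ')' matches '('; pop; stack = {[
pos 14: ']' matches '['; pop; stack = {
pos 15: '}' matches '{'; pop; stack = (empty)
pos 16: push '{'; stack = {
pos 17: push '('; stack = {(
pos 18: ')' matches '('; pop; stack = {
pos 19: '}' matches '{'; pop; stack = (empty)
pos 20: push '('; stack = (
pos 21: ')' matches '('; pop; stack = (empty)
pos 22: push '('; stack = (
pos 23: ')' matches '('; pop; stack = (empty)
pos 24: push '['; stack = [
pos 25: ']' matches '['; pop; stack = (empty)
end: stack empty → VALID
Verdict: properly nested → yes

Answer: yes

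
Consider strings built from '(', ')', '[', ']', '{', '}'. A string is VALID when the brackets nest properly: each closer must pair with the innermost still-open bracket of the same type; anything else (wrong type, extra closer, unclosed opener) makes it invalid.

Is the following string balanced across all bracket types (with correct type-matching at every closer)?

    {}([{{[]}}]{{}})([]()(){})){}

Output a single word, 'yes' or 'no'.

Answer: no

Derivation:
pos 0: push '{'; stack = {
pos 1: '}' matches '{'; pop; stack = (empty)
pos 2: push '('; stack = (
pos 3: push '['; stack = ([
pos 4: push '{'; stack = ([{
pos 5: push '{'; stack = ([{{
pos 6: push '['; stack = ([{{[
pos 7: ']' matches '['; pop; stack = ([{{
pos 8: '}' matches '{'; pop; stack = ([{
pos 9: '}' matches '{'; pop; stack = ([
pos 10: ']' matches '['; pop; stack = (
pos 11: push '{'; stack = ({
pos 12: push '{'; stack = ({{
pos 13: '}' matches '{'; pop; stack = ({
pos 14: '}' matches '{'; pop; stack = (
pos 15: ')' matches '('; pop; stack = (empty)
pos 16: push '('; stack = (
pos 17: push '['; stack = ([
pos 18: ']' matches '['; pop; stack = (
pos 19: push '('; stack = ((
pos 20: ')' matches '('; pop; stack = (
pos 21: push '('; stack = ((
pos 22: ')' matches '('; pop; stack = (
pos 23: push '{'; stack = ({
pos 24: '}' matches '{'; pop; stack = (
pos 25: ')' matches '('; pop; stack = (empty)
pos 26: saw closer ')' but stack is empty → INVALID
Verdict: unmatched closer ')' at position 26 → no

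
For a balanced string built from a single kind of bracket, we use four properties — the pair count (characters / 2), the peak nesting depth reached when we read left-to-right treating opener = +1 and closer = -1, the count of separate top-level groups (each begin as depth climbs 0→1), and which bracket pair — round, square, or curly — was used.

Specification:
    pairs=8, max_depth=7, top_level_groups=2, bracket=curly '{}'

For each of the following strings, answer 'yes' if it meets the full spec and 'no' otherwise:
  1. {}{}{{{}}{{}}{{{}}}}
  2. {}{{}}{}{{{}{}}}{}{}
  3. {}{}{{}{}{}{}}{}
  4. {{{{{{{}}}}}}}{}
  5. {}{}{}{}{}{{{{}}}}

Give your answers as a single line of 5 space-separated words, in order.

String 1 '{}{}{{{}}{{}}{{{}}}}': depth seq [1 0 1 0 1 2 3 2 1 2 3 2 1 2 3 4 3 2 1 0]
  -> pairs=10 depth=4 groups=3 -> no
String 2 '{}{{}}{}{{{}{}}}{}{}': depth seq [1 0 1 2 1 0 1 0 1 2 3 2 3 2 1 0 1 0 1 0]
  -> pairs=10 depth=3 groups=6 -> no
String 3 '{}{}{{}{}{}{}}{}': depth seq [1 0 1 0 1 2 1 2 1 2 1 2 1 0 1 0]
  -> pairs=8 depth=2 groups=4 -> no
String 4 '{{{{{{{}}}}}}}{}': depth seq [1 2 3 4 5 6 7 6 5 4 3 2 1 0 1 0]
  -> pairs=8 depth=7 groups=2 -> yes
String 5 '{}{}{}{}{}{{{{}}}}': depth seq [1 0 1 0 1 0 1 0 1 0 1 2 3 4 3 2 1 0]
  -> pairs=9 depth=4 groups=6 -> no

Answer: no no no yes no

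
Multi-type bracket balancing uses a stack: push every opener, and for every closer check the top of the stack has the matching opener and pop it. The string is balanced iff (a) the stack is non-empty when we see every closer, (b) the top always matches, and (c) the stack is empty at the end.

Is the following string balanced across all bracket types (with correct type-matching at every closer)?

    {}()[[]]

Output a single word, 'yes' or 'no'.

Answer: yes

Derivation:
pos 0: push '{'; stack = {
pos 1: '}' matches '{'; pop; stack = (empty)
pos 2: push '('; stack = (
pos 3: ')' matches '('; pop; stack = (empty)
pos 4: push '['; stack = [
pos 5: push '['; stack = [[
pos 6: ']' matches '['; pop; stack = [
pos 7: ']' matches '['; pop; stack = (empty)
end: stack empty → VALID
Verdict: properly nested → yes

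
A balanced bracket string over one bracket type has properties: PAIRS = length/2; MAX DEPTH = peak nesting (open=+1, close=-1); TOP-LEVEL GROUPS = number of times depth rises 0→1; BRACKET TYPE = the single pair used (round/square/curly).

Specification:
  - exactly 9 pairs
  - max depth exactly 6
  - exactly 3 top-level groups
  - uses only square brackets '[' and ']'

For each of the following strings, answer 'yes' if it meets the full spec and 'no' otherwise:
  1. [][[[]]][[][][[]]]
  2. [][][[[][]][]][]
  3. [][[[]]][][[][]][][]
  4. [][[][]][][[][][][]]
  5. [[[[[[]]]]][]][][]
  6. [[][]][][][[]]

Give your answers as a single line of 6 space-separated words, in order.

String 1 '[][[[]]][[][][[]]]': depth seq [1 0 1 2 3 2 1 0 1 2 1 2 1 2 3 2 1 0]
  -> pairs=9 depth=3 groups=3 -> no
String 2 '[][][[[][]][]][]': depth seq [1 0 1 0 1 2 3 2 3 2 1 2 1 0 1 0]
  -> pairs=8 depth=3 groups=4 -> no
String 3 '[][[[]]][][[][]][][]': depth seq [1 0 1 2 3 2 1 0 1 0 1 2 1 2 1 0 1 0 1 0]
  -> pairs=10 depth=3 groups=6 -> no
String 4 '[][[][]][][[][][][]]': depth seq [1 0 1 2 1 2 1 0 1 0 1 2 1 2 1 2 1 2 1 0]
  -> pairs=10 depth=2 groups=4 -> no
String 5 '[[[[[[]]]]][]][][]': depth seq [1 2 3 4 5 6 5 4 3 2 1 2 1 0 1 0 1 0]
  -> pairs=9 depth=6 groups=3 -> yes
String 6 '[[][]][][][[]]': depth seq [1 2 1 2 1 0 1 0 1 0 1 2 1 0]
  -> pairs=7 depth=2 groups=4 -> no

Answer: no no no no yes no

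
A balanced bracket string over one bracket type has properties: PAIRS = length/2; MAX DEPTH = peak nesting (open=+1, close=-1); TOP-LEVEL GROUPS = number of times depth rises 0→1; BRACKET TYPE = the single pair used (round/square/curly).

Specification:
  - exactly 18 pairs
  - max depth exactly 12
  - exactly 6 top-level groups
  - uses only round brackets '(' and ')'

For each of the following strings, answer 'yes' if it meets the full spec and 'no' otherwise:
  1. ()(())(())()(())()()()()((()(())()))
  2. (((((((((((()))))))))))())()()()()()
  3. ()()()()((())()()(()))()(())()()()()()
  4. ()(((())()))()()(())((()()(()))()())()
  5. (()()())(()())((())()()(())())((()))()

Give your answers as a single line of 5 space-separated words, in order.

Answer: no yes no no no

Derivation:
String 1 '()(())(())()(())()()()()((()(())()))': depth seq [1 0 1 2 1 0 1 2 1 0 1 0 1 2 1 0 1 0 1 0 1 0 1 0 1 2 3 2 3 4 3 2 3 2 1 0]
  -> pairs=18 depth=4 groups=10 -> no
String 2 '(((((((((((()))))))))))())()()()()()': depth seq [1 2 3 4 5 6 7 8 9 10 11 12 11 10 9 8 7 6 5 4 3 2 1 2 1 0 1 0 1 0 1 0 1 0 1 0]
  -> pairs=18 depth=12 groups=6 -> yes
String 3 '()()()()((())()()(()))()(())()()()()()': depth seq [1 0 1 0 1 0 1 0 1 2 3 2 1 2 1 2 1 2 3 2 1 0 1 0 1 2 1 0 1 0 1 0 1 0 1 0 1 0]
  -> pairs=19 depth=3 groups=12 -> no
String 4 '()(((())()))()()(())((()()(()))()())()': depth seq [1 0 1 2 3 4 3 2 3 2 1 0 1 0 1 0 1 2 1 0 1 2 3 2 3 2 3 4 3 2 1 2 1 2 1 0 1 0]
  -> pairs=19 depth=4 groups=7 -> no
String 5 '(()()())(()())((())()()(())())((()))()': depth seq [1 2 1 2 1 2 1 0 1 2 1 2 1 0 1 2 3 2 1 2 1 2 1 2 3 2 1 2 1 0 1 2 3 2 1 0 1 0]
  -> pairs=19 depth=3 groups=5 -> no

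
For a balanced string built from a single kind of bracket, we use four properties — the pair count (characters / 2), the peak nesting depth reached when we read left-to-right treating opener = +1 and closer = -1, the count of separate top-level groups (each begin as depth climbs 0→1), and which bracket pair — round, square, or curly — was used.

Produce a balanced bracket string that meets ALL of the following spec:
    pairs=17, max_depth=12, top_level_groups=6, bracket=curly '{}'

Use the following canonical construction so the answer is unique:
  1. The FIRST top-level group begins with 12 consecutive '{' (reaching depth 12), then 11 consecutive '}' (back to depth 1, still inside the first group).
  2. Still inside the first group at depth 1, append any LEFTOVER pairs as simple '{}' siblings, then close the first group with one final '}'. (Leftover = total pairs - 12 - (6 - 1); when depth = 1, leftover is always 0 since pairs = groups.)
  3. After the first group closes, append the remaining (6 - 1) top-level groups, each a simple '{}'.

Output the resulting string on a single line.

Spec: pairs=17 depth=12 groups=6
Leftover pairs = 17 - 12 - (6-1) = 0
First group: deep chain of depth 12 + 0 sibling pairs
Remaining 5 groups: simple '{}' each

Answer: {{{{{{{{{{{{}}}}}}}}}}}}{}{}{}{}{}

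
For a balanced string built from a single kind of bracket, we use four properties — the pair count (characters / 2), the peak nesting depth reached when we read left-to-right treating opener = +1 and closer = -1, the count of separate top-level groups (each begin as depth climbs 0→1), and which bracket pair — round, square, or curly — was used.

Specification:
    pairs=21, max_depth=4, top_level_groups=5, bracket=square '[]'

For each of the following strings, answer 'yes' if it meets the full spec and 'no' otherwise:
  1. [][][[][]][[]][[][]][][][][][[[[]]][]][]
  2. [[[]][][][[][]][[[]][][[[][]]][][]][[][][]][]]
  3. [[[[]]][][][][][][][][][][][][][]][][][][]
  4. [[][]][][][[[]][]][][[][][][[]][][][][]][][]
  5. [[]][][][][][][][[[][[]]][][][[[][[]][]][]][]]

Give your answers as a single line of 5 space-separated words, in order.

Answer: no no yes no no

Derivation:
String 1 '[][][[][]][[]][[][]][][][][][[[[]]][]][]': depth seq [1 0 1 0 1 2 1 2 1 0 1 2 1 0 1 2 1 2 1 0 1 0 1 0 1 0 1 0 1 2 3 4 3 2 1 2 1 0 1 0]
  -> pairs=20 depth=4 groups=11 -> no
String 2 '[[[]][][][[][]][[[]][][[[][]]][][]][[][][]][]]': depth seq [1 2 3 2 1 2 1 2 1 2 3 2 3 2 1 2 3 4 3 2 3 2 3 4 5 4 5 4 3 2 3 2 3 2 1 2 3 2 3 2 3 2 1 2 1 0]
  -> pairs=23 depth=5 groups=1 -> no
String 3 '[[[[]]][][][][][][][][][][][][][]][][][][]': depth seq [1 2 3 4 3 2 1 2 1 2 1 2 1 2 1 2 1 2 1 2 1 2 1 2 1 2 1 2 1 2 1 2 1 0 1 0 1 0 1 0 1 0]
  -> pairs=21 depth=4 groups=5 -> yes
String 4 '[[][]][][][[[]][]][][[][][][[]][][][][]][][]': depth seq [1 2 1 2 1 0 1 0 1 0 1 2 3 2 1 2 1 0 1 0 1 2 1 2 1 2 1 2 3 2 1 2 1 2 1 2 1 2 1 0 1 0 1 0]
  -> pairs=22 depth=3 groups=8 -> no
String 5 '[[]][][][][][][][[[][[]]][][][[[][[]][]][]][]]': depth seq [1 2 1 0 1 0 1 0 1 0 1 0 1 0 1 0 1 2 3 2 3 4 3 2 1 2 1 2 1 2 3 4 3 4 5 4 3 4 3 2 3 2 1 2 1 0]
  -> pairs=23 depth=5 groups=8 -> no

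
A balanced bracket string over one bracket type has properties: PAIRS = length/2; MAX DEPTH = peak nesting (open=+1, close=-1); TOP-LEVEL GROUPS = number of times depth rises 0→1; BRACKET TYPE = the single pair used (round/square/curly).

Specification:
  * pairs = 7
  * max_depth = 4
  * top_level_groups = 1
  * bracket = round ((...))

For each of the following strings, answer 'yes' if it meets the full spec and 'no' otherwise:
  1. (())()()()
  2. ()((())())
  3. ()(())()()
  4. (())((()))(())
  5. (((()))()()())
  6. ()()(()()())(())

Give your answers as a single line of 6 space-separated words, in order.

Answer: no no no no yes no

Derivation:
String 1 '(())()()()': depth seq [1 2 1 0 1 0 1 0 1 0]
  -> pairs=5 depth=2 groups=4 -> no
String 2 '()((())())': depth seq [1 0 1 2 3 2 1 2 1 0]
  -> pairs=5 depth=3 groups=2 -> no
String 3 '()(())()()': depth seq [1 0 1 2 1 0 1 0 1 0]
  -> pairs=5 depth=2 groups=4 -> no
String 4 '(())((()))(())': depth seq [1 2 1 0 1 2 3 2 1 0 1 2 1 0]
  -> pairs=7 depth=3 groups=3 -> no
String 5 '(((()))()()())': depth seq [1 2 3 4 3 2 1 2 1 2 1 2 1 0]
  -> pairs=7 depth=4 groups=1 -> yes
String 6 '()()(()()())(())': depth seq [1 0 1 0 1 2 1 2 1 2 1 0 1 2 1 0]
  -> pairs=8 depth=2 groups=4 -> no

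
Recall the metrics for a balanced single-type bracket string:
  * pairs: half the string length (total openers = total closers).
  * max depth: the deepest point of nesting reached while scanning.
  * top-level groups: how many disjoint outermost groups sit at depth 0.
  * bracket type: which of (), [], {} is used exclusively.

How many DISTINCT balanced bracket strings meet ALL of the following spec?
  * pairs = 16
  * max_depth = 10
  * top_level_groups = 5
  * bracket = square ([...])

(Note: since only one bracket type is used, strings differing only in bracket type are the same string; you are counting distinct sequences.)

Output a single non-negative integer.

Answer: 1250

Derivation:
Spec: pairs=16 depth=10 groups=5
Count(depth <= 10) = 2414305
Count(depth <= 9) = 2413055
Count(depth == 10) = 2414305 - 2413055 = 1250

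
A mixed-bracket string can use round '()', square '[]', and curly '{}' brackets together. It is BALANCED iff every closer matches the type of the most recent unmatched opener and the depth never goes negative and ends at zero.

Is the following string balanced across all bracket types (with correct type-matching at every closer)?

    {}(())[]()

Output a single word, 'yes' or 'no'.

pos 0: push '{'; stack = {
pos 1: '}' matches '{'; pop; stack = (empty)
pos 2: push '('; stack = (
pos 3: push '('; stack = ((
pos 4: ')' matches '('; pop; stack = (
pos 5: ')' matches '('; pop; stack = (empty)
pos 6: push '['; stack = [
pos 7: ']' matches '['; pop; stack = (empty)
pos 8: push '('; stack = (
pos 9: ')' matches '('; pop; stack = (empty)
end: stack empty → VALID
Verdict: properly nested → yes

Answer: yes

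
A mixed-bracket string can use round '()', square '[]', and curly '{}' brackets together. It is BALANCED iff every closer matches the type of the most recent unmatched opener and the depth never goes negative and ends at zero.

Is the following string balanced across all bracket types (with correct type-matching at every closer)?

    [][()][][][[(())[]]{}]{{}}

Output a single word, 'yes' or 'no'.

Answer: yes

Derivation:
pos 0: push '['; stack = [
pos 1: ']' matches '['; pop; stack = (empty)
pos 2: push '['; stack = [
pos 3: push '('; stack = [(
pos 4: ')' matches '('; pop; stack = [
pos 5: ']' matches '['; pop; stack = (empty)
pos 6: push '['; stack = [
pos 7: ']' matches '['; pop; stack = (empty)
pos 8: push '['; stack = [
pos 9: ']' matches '['; pop; stack = (empty)
pos 10: push '['; stack = [
pos 11: push '['; stack = [[
pos 12: push '('; stack = [[(
pos 13: push '('; stack = [[((
pos 14: ')' matches '('; pop; stack = [[(
pos 15: ')' matches '('; pop; stack = [[
pos 16: push '['; stack = [[[
pos 17: ']' matches '['; pop; stack = [[
pos 18: ']' matches '['; pop; stack = [
pos 19: push '{'; stack = [{
pos 20: '}' matches '{'; pop; stack = [
pos 21: ']' matches '['; pop; stack = (empty)
pos 22: push '{'; stack = {
pos 23: push '{'; stack = {{
pos 24: '}' matches '{'; pop; stack = {
pos 25: '}' matches '{'; pop; stack = (empty)
end: stack empty → VALID
Verdict: properly nested → yes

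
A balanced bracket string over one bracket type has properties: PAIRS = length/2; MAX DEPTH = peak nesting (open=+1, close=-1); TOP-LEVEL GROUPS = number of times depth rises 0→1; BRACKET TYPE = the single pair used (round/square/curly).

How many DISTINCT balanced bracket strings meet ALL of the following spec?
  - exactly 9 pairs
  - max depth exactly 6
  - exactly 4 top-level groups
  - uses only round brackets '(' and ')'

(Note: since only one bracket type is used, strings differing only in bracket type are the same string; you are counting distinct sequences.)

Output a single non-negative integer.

Spec: pairs=9 depth=6 groups=4
Count(depth <= 6) = 572
Count(depth <= 5) = 568
Count(depth == 6) = 572 - 568 = 4

Answer: 4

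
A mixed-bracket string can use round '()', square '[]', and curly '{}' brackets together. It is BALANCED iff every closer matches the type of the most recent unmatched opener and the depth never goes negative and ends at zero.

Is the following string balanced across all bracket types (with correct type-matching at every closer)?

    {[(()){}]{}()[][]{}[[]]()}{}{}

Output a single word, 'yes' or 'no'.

Answer: yes

Derivation:
pos 0: push '{'; stack = {
pos 1: push '['; stack = {[
pos 2: push '('; stack = {[(
pos 3: push '('; stack = {[((
pos 4: ')' matches '('; pop; stack = {[(
pos 5: ')' matches '('; pop; stack = {[
pos 6: push '{'; stack = {[{
pos 7: '}' matches '{'; pop; stack = {[
pos 8: ']' matches '['; pop; stack = {
pos 9: push '{'; stack = {{
pos 10: '}' matches '{'; pop; stack = {
pos 11: push '('; stack = {(
pos 12: ')' matches '('; pop; stack = {
pos 13: push '['; stack = {[
pos 14: ']' matches '['; pop; stack = {
pos 15: push '['; stack = {[
pos 16: ']' matches '['; pop; stack = {
pos 17: push '{'; stack = {{
pos 18: '}' matches '{'; pop; stack = {
pos 19: push '['; stack = {[
pos 20: push '['; stack = {[[
pos 21: ']' matches '['; pop; stack = {[
pos 22: ']' matches '['; pop; stack = {
pos 23: push '('; stack = {(
pos 24: ')' matches '('; pop; stack = {
pos 25: '}' matches '{'; pop; stack = (empty)
pos 26: push '{'; stack = {
pos 27: '}' matches '{'; pop; stack = (empty)
pos 28: push '{'; stack = {
pos 29: '}' matches '{'; pop; stack = (empty)
end: stack empty → VALID
Verdict: properly nested → yes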